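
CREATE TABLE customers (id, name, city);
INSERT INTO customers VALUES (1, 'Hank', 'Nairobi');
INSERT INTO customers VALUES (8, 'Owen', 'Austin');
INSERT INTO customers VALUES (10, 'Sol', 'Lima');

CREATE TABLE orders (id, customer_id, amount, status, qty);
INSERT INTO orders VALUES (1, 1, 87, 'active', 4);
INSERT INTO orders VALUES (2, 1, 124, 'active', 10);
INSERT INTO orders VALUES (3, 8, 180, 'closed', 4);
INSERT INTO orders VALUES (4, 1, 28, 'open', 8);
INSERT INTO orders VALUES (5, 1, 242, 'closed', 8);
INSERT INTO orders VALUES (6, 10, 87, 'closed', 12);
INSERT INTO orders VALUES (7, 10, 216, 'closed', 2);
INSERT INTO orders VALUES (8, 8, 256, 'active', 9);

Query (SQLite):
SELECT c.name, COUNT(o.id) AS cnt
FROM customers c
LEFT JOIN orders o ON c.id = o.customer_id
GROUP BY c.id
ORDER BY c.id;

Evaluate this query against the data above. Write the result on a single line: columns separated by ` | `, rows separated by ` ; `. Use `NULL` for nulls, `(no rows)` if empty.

LEFT JOIN keeps every customers row; unmatched ones get NULL for orders columns.
Group by customers.id and compute COUNT(o.id). COUNT(col) of an all-NULL group is 0.
  1: ids {1, 2, 4, 5} → COUNT(o.id)=4
  8: ids {3, 8} → COUNT(o.id)=2
  10: ids {6, 7} → COUNT(o.id)=2

Hank | 4 ; Owen | 2 ; Sol | 2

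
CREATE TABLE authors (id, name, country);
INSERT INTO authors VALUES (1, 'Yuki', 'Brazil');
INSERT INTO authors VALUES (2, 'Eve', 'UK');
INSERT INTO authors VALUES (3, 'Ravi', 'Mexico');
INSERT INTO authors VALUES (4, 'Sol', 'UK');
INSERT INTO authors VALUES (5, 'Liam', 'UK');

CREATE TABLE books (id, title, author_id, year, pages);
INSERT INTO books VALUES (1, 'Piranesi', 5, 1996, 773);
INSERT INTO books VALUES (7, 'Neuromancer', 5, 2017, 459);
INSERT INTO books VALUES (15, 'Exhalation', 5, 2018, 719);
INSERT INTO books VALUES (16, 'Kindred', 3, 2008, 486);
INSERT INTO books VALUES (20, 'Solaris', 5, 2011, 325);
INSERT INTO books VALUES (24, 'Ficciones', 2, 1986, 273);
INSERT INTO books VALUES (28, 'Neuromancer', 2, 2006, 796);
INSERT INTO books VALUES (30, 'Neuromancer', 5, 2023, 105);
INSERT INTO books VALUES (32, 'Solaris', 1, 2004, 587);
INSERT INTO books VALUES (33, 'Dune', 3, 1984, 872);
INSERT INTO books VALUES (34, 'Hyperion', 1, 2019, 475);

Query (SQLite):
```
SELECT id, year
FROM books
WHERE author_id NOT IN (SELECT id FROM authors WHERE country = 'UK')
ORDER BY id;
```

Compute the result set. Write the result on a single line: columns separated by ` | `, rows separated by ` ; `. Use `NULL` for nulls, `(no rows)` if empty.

16 | 2008 ; 32 | 2004 ; 33 | 1984 ; 34 | 2019

Inner query: authors.id where country = 'UK'.
Outer: keep books rows whose author_id is not in that set.
Inner query → {2, 4, 5}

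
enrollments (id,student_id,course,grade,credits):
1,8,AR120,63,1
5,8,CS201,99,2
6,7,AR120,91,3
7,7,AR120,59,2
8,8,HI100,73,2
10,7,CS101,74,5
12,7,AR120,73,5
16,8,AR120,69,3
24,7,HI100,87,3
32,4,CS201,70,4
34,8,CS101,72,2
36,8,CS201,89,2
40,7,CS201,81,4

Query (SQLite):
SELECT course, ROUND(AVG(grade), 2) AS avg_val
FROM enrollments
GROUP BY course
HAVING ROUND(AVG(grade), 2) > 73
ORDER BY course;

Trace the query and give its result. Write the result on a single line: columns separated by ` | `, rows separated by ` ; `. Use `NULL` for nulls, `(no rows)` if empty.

CS201 | 84.75 ; HI100 | 80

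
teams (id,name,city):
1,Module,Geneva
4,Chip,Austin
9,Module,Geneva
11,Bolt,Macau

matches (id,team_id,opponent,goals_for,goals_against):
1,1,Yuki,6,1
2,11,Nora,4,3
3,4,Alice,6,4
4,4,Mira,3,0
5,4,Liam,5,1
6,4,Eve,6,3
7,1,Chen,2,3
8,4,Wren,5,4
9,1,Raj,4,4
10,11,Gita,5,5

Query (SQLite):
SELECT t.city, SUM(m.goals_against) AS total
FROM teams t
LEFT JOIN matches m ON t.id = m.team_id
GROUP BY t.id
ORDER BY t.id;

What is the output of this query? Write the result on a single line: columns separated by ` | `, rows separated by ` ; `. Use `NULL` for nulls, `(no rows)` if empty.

Geneva | 8 ; Austin | 12 ; Geneva | NULL ; Macau | 8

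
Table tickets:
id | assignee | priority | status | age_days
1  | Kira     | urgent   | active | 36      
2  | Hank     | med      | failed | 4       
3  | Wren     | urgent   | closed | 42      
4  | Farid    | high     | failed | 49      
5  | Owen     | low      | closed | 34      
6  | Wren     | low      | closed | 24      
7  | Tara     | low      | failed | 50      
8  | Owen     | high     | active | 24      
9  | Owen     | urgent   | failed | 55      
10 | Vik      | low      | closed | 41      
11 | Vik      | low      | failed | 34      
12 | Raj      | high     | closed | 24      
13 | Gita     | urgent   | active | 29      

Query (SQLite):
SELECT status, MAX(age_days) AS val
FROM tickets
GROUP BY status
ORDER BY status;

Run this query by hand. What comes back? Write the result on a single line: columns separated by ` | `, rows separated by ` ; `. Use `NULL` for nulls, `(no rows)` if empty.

Partition tickets by status; compute MAX(age_days) within each group.
  active: ids {1, 8, 13} → MAX(age_days)=36
  closed: ids {3, 5, 6, 10, 12} → MAX(age_days)=42
  failed: ids {2, 4, 7, 9, 11} → MAX(age_days)=55

active | 36 ; closed | 42 ; failed | 55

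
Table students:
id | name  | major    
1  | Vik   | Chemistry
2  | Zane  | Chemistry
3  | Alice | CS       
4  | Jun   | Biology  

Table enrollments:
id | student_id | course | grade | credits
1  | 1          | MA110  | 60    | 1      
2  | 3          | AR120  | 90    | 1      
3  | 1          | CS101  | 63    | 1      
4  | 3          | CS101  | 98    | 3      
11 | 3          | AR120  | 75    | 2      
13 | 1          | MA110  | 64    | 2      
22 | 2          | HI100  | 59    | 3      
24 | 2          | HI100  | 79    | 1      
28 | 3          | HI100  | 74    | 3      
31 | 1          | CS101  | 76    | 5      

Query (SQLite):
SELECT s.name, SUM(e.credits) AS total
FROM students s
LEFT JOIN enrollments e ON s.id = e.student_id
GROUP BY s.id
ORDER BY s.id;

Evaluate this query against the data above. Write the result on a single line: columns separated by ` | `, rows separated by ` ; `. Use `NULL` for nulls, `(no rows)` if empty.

LEFT JOIN keeps every students row; unmatched ones get NULL for enrollments columns.
Group by students.id and compute SUM(e.credits). SUM over an all-NULL group is NULL.
  1: ids {1, 3, 13, 31} → SUM(e.credits)=9
  2: ids {22, 24} → SUM(e.credits)=4
  3: ids {2, 4, 11, 28} → SUM(e.credits)=9
  4: ids {—} → SUM(e.credits)=NULL

Vik | 9 ; Zane | 4 ; Alice | 9 ; Jun | NULL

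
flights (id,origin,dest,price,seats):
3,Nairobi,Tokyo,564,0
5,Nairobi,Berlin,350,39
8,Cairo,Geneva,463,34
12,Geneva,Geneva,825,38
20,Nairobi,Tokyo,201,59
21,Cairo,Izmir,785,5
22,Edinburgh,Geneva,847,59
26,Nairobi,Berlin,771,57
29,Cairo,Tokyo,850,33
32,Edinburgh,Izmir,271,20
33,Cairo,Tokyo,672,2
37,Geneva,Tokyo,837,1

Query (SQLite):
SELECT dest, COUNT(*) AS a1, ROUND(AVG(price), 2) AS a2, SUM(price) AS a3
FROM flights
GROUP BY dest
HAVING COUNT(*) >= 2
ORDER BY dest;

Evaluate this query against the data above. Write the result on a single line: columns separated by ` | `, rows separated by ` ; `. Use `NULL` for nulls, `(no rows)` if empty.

Berlin | 2 | 560.5 | 1121 ; Geneva | 3 | 711.67 | 2135 ; Izmir | 2 | 528 | 1056 ; Tokyo | 5 | 624.8 | 3124

Group flights by dest.
Per group compute: COUNT(*), ROUND(AVG(price), 2), SUM(price).
HAVING: drop groups with fewer than 2 rows.
  Berlin: ids {5, 26} → COUNT(*)=2, ROUND(AVG(price), 2)=560.5, SUM(price)=1121
  Geneva: ids {8, 12, 22} → COUNT(*)=3, ROUND(AVG(price), 2)=711.67, SUM(price)=2135
  Izmir: ids {21, 32} → COUNT(*)=2, ROUND(AVG(price), 2)=528, SUM(price)=1056
  Tokyo: ids {3, 20, 29, 33, 37} → COUNT(*)=5, ROUND(AVG(price), 2)=624.8, SUM(price)=3124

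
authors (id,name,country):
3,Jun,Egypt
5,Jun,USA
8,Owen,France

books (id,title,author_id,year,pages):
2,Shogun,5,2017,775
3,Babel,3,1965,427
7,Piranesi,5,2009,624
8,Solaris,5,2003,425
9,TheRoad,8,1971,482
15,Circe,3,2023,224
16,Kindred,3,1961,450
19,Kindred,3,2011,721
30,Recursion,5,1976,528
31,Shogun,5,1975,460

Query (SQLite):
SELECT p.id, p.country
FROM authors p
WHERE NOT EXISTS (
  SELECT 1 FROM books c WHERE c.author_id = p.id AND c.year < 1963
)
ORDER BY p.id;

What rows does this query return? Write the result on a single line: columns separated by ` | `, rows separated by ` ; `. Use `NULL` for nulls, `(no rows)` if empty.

5 | USA ; 8 | France

For each authors row, check whether any books with matching author_id has year < 1963.
Keep rows where that is false.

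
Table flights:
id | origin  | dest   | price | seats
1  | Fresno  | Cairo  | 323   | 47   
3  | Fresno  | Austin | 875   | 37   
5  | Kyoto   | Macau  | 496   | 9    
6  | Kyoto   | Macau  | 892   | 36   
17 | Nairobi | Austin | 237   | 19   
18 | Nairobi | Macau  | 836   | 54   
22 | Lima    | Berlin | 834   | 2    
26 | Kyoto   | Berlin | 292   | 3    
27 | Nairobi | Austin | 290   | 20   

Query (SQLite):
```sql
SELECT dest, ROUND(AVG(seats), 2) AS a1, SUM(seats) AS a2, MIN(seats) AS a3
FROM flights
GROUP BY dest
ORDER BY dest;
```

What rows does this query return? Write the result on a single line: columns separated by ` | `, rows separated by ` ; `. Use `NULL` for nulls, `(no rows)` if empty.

Group flights by dest.
Per group compute: ROUND(AVG(seats), 2), SUM(seats), MIN(seats).
  Austin: ids {3, 17, 27} → ROUND(AVG(seats), 2)=25.33, SUM(seats)=76, MIN(seats)=19
  Berlin: ids {22, 26} → ROUND(AVG(seats), 2)=2.5, SUM(seats)=5, MIN(seats)=2
  Cairo: ids {1} → ROUND(AVG(seats), 2)=47, SUM(seats)=47, MIN(seats)=47
  Macau: ids {5, 6, 18} → ROUND(AVG(seats), 2)=33, SUM(seats)=99, MIN(seats)=9

Austin | 25.33 | 76 | 19 ; Berlin | 2.5 | 5 | 2 ; Cairo | 47 | 47 | 47 ; Macau | 33 | 99 | 9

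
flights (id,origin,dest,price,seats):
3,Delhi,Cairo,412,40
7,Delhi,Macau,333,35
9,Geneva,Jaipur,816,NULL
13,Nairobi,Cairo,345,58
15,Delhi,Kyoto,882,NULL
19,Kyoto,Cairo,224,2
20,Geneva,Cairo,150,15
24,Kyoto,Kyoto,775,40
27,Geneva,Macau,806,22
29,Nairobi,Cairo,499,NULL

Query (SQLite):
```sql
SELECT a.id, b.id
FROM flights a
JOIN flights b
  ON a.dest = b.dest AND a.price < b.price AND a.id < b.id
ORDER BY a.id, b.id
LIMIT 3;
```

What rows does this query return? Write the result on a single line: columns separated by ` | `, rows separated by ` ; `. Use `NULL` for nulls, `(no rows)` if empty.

Pairs (a,b) with same dest, a.price < b.price, a.id < b.id.
dest groups: Cairo:{3,13,19,20,29} Jaipur:{9} Kyoto:{15,24} Macau:{7,27}
Ordered by (a.id, b.id); first 3.

3 | 29 ; 7 | 27 ; 13 | 29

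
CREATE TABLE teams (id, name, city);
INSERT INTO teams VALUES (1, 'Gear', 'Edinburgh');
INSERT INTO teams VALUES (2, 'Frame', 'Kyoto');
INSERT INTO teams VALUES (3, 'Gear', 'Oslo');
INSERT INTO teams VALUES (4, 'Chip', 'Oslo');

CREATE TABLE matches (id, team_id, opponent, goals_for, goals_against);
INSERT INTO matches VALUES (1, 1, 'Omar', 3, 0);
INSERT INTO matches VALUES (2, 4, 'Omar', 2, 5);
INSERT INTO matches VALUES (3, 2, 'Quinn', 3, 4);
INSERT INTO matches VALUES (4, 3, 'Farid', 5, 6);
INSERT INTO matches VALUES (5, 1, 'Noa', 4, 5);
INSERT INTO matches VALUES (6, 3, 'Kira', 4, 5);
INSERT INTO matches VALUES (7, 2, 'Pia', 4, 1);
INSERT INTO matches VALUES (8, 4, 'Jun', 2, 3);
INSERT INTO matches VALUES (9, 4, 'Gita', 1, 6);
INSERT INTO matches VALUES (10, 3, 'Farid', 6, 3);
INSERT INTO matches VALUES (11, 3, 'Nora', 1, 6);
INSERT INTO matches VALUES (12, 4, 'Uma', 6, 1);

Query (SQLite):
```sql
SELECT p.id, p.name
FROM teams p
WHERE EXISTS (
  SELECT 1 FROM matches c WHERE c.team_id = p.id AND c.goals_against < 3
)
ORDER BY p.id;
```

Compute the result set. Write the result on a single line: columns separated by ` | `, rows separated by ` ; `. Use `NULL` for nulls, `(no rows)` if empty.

1 | Gear ; 2 | Frame ; 4 | Chip

For each teams row, check whether any matches with matching team_id has goals_against < 3.
Keep rows where that is true.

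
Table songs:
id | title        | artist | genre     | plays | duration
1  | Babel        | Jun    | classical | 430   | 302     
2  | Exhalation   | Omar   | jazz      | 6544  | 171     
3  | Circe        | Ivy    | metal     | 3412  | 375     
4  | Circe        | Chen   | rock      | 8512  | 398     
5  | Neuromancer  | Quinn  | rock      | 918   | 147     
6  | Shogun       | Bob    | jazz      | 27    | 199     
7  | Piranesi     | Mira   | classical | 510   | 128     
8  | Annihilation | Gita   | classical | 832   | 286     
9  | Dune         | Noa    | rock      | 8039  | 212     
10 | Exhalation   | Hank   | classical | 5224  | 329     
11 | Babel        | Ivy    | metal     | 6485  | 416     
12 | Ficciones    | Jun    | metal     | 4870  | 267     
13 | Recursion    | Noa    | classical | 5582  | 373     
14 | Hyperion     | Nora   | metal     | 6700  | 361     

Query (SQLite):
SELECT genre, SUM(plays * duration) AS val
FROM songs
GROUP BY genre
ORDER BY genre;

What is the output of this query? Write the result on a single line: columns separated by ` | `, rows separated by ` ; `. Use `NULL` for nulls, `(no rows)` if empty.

classical | 4233874 ; jazz | 1124397 ; metal | 7696250 ; rock | 5226990

For each row compute plays * duration.
Group by genre; take SUM of the expression per group.
  classical: ids {1, 7, 8, 10, 13} → SUM(plays * duration)=4233874
  jazz: ids {2, 6} → SUM(plays * duration)=1124397
  metal: ids {3, 11, 12, 14} → SUM(plays * duration)=7696250
  rock: ids {4, 5, 9} → SUM(plays * duration)=5226990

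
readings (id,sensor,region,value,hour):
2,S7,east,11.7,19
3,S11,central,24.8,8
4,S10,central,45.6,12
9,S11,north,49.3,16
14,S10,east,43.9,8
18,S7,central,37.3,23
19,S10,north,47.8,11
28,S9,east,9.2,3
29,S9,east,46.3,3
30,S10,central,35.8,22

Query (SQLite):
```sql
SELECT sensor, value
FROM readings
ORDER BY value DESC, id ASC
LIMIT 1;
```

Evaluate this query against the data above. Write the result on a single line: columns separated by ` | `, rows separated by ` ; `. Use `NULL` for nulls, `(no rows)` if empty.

S11 | 49.3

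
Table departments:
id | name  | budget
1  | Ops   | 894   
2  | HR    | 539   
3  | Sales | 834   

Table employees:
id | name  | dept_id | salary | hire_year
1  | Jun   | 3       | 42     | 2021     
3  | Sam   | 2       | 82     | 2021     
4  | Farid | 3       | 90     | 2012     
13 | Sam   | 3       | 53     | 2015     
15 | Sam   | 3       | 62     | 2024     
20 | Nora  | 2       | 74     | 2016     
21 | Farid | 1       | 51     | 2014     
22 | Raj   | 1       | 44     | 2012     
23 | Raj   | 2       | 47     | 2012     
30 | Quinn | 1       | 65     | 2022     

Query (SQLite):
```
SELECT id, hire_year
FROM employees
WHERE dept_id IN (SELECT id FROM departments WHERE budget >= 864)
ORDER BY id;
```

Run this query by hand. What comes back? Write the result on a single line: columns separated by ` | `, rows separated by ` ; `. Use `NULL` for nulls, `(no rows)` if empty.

21 | 2014 ; 22 | 2012 ; 30 | 2022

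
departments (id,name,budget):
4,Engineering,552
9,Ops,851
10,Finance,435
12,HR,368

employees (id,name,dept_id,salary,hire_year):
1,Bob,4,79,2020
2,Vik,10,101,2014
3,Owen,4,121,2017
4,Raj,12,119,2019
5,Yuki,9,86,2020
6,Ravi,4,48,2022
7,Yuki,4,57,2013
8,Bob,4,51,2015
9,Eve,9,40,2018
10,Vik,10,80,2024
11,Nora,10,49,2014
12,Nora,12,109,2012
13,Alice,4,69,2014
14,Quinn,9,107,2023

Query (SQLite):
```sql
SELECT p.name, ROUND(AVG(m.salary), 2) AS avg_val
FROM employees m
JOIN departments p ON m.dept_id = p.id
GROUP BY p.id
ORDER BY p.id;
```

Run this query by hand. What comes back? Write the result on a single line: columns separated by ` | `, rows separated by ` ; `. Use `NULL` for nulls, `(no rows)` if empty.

Join each employees row to its departments via dept_id.
Group joined rows by departments.id; compute ROUND(AVG(m.salary), 2) per group.
  4: ids {1, 3, 6, 7, 8, 13} → ROUND(AVG(m.salary), 2)=70.83
  9: ids {5, 9, 14} → ROUND(AVG(m.salary), 2)=77.67
  10: ids {2, 10, 11} → ROUND(AVG(m.salary), 2)=76.67
  12: ids {4, 12} → ROUND(AVG(m.salary), 2)=114

Engineering | 70.83 ; Ops | 77.67 ; Finance | 76.67 ; HR | 114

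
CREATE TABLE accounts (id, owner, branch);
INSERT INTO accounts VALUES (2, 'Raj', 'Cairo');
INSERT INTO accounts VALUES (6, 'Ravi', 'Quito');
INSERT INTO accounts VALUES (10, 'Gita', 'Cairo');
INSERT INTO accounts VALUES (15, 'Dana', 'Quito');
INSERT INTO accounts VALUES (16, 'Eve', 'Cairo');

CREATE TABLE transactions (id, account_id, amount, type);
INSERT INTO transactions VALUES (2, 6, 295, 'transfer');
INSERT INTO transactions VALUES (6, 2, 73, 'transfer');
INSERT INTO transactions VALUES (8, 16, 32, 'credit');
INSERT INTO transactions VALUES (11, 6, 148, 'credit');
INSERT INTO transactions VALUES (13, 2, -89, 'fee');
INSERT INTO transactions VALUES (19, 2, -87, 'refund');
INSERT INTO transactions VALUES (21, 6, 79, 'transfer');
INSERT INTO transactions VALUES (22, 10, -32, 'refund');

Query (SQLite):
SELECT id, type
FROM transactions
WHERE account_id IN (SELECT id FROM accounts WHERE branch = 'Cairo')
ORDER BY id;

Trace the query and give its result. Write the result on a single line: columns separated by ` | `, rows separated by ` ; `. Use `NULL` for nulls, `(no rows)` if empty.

Inner query: accounts.id where branch = 'Cairo'.
Outer: keep transactions rows whose account_id is in that set.
Inner query → {2, 10, 16}

6 | transfer ; 8 | credit ; 13 | fee ; 19 | refund ; 22 | refund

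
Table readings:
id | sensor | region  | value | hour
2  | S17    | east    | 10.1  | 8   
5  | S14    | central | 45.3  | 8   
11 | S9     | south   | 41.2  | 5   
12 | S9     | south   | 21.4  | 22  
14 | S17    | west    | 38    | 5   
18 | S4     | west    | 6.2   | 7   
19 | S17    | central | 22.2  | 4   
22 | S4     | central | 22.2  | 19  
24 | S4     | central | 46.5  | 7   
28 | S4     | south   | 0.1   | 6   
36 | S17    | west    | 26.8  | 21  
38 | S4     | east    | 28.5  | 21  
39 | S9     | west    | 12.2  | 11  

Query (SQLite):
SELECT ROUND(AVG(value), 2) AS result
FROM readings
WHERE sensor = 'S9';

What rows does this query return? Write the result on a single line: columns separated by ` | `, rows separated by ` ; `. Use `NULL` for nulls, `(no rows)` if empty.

24.93

Rows where sensor='S9' → value values: [41.2, 21.4, 12.2].
AVG = 74.8 / 3 (rounded to 2 dp).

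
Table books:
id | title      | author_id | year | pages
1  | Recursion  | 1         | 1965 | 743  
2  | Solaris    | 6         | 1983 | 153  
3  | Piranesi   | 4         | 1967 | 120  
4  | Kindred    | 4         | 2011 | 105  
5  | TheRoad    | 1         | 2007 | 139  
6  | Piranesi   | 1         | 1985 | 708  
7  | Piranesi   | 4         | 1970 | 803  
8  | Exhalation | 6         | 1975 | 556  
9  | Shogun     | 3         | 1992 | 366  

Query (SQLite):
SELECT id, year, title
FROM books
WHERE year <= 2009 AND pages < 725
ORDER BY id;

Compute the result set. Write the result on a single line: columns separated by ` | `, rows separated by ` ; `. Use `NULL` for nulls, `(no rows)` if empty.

2 | 1983 | Solaris ; 3 | 1967 | Piranesi ; 5 | 2007 | TheRoad ; 6 | 1985 | Piranesi ; 8 | 1975 | Exhalation ; 9 | 1992 | Shogun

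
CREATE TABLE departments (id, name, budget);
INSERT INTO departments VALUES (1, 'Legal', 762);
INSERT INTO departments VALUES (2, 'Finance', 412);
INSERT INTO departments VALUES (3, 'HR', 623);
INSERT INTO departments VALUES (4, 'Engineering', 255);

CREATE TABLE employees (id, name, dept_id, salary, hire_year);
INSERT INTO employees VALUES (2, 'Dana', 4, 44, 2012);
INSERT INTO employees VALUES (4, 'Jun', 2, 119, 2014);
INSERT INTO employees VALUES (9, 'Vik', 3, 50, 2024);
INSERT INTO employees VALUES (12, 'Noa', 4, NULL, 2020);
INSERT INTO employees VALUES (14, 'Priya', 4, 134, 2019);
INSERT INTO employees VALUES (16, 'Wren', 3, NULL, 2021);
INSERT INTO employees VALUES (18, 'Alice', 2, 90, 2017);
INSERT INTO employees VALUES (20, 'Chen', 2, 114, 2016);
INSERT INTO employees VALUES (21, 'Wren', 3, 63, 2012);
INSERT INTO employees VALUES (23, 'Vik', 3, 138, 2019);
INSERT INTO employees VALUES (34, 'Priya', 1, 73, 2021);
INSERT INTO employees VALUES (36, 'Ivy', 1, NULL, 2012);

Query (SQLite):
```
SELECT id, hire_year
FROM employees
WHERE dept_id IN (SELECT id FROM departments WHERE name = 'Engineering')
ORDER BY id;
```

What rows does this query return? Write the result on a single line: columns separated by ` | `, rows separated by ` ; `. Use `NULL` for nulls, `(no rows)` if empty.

Inner query: departments.id where name = 'Engineering'.
Outer: keep employees rows whose dept_id is in that set.
Inner query → {4}

2 | 2012 ; 12 | 2020 ; 14 | 2019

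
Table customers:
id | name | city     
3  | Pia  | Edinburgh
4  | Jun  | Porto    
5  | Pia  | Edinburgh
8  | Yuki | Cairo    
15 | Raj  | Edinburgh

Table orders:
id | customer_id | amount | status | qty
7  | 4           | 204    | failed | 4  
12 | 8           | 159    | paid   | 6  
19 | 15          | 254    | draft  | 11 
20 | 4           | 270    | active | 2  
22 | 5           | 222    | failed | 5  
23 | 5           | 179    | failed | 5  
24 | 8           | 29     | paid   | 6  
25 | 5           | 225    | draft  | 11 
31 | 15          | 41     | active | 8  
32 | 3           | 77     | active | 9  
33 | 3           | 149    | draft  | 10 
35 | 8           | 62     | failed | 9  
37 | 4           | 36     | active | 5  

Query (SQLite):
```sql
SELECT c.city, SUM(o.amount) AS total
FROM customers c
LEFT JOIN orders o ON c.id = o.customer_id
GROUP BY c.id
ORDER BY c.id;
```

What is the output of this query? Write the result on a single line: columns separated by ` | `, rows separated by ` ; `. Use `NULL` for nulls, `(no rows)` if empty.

Edinburgh | 226 ; Porto | 510 ; Edinburgh | 626 ; Cairo | 250 ; Edinburgh | 295

LEFT JOIN keeps every customers row; unmatched ones get NULL for orders columns.
Group by customers.id and compute SUM(o.amount). SUM over an all-NULL group is NULL.
  3: ids {32, 33} → SUM(o.amount)=226
  4: ids {7, 20, 37} → SUM(o.amount)=510
  5: ids {22, 23, 25} → SUM(o.amount)=626
  8: ids {12, 24, 35} → SUM(o.amount)=250
  15: ids {19, 31} → SUM(o.amount)=295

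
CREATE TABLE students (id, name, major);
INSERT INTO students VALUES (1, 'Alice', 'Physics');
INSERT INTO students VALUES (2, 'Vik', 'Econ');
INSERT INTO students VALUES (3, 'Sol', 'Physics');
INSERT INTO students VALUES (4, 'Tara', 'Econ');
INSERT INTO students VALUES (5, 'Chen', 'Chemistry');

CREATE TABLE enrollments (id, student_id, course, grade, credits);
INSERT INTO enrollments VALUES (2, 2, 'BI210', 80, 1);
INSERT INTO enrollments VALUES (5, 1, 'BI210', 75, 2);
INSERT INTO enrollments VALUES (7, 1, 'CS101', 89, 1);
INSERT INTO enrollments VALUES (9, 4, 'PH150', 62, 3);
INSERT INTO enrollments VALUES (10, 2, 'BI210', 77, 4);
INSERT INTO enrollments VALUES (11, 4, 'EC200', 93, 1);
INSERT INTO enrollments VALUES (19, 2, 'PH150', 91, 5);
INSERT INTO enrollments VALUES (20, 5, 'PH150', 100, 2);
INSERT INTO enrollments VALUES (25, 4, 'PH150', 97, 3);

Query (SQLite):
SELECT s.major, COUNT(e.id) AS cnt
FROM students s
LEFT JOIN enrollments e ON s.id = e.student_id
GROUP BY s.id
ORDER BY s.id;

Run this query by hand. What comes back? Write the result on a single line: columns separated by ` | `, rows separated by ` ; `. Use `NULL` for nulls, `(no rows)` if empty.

Physics | 2 ; Econ | 3 ; Physics | 0 ; Econ | 3 ; Chemistry | 1

LEFT JOIN keeps every students row; unmatched ones get NULL for enrollments columns.
Group by students.id and compute COUNT(e.id). COUNT(col) of an all-NULL group is 0.
  1: ids {5, 7} → COUNT(e.id)=2
  2: ids {2, 10, 19} → COUNT(e.id)=3
  3: ids {—} → COUNT(e.id)=0
  4: ids {9, 11, 25} → COUNT(e.id)=3
  5: ids {20} → COUNT(e.id)=1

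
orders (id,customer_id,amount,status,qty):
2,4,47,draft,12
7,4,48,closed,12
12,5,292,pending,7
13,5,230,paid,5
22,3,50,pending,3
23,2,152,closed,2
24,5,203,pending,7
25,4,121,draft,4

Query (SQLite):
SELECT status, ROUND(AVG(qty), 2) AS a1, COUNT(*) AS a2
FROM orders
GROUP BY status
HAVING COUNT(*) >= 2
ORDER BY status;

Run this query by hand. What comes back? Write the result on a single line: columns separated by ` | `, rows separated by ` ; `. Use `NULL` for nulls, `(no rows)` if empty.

closed | 7 | 2 ; draft | 8 | 2 ; pending | 5.67 | 3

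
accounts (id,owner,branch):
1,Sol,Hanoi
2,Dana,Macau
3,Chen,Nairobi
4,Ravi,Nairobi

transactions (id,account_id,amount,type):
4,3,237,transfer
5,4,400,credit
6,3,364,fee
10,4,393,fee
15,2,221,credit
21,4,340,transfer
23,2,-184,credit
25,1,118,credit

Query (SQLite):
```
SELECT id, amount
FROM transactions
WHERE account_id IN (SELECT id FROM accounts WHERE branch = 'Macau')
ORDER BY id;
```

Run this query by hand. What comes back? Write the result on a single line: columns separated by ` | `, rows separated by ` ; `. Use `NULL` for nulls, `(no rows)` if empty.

Inner query: accounts.id where branch = 'Macau'.
Outer: keep transactions rows whose account_id is in that set.
Inner query → {2}

15 | 221 ; 23 | -184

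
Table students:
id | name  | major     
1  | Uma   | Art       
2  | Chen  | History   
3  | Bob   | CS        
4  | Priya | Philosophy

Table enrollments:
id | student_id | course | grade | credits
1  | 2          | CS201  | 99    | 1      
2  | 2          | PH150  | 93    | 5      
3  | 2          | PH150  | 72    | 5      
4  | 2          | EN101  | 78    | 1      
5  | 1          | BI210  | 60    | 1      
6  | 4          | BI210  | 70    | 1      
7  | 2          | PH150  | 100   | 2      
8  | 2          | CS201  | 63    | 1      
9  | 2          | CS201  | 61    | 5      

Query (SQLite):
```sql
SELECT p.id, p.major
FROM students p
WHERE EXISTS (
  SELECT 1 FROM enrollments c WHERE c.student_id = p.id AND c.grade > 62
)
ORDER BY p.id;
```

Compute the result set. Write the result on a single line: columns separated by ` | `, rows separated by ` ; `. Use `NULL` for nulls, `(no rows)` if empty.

For each students row, check whether any enrollments with matching student_id has grade > 62.
Keep rows where that is true.

2 | History ; 4 | Philosophy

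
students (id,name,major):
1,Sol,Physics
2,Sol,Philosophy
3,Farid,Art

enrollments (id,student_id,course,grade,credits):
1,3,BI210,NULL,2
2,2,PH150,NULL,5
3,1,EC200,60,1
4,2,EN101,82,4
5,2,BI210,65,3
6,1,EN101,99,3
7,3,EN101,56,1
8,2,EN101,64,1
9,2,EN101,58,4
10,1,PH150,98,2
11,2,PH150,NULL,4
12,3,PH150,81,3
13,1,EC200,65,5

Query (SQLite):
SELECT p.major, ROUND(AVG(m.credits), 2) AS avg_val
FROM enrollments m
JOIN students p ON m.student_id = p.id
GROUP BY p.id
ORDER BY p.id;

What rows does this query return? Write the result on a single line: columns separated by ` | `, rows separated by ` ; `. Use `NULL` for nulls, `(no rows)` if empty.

Join each enrollments row to its students via student_id.
Group joined rows by students.id; compute ROUND(AVG(m.credits), 2) per group.
  1: ids {3, 6, 10, 13} → ROUND(AVG(m.credits), 2)=2.75
  2: ids {2, 4, 5, 8, 9, 11} → ROUND(AVG(m.credits), 2)=3.5
  3: ids {1, 7, 12} → ROUND(AVG(m.credits), 2)=2

Physics | 2.75 ; Philosophy | 3.5 ; Art | 2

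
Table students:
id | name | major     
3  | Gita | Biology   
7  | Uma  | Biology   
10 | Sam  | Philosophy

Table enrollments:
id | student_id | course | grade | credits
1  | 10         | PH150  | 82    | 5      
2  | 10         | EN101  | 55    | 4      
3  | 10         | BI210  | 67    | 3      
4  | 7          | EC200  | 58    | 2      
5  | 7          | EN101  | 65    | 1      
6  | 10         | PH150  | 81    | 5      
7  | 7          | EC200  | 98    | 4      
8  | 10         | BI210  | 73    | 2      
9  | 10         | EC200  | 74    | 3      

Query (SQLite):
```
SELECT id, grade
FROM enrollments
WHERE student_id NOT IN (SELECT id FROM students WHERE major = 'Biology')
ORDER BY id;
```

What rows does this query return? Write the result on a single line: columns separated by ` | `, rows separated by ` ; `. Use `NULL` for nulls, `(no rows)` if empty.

1 | 82 ; 2 | 55 ; 3 | 67 ; 6 | 81 ; 8 | 73 ; 9 | 74

Inner query: students.id where major = 'Biology'.
Outer: keep enrollments rows whose student_id is not in that set.
Inner query → {3, 7}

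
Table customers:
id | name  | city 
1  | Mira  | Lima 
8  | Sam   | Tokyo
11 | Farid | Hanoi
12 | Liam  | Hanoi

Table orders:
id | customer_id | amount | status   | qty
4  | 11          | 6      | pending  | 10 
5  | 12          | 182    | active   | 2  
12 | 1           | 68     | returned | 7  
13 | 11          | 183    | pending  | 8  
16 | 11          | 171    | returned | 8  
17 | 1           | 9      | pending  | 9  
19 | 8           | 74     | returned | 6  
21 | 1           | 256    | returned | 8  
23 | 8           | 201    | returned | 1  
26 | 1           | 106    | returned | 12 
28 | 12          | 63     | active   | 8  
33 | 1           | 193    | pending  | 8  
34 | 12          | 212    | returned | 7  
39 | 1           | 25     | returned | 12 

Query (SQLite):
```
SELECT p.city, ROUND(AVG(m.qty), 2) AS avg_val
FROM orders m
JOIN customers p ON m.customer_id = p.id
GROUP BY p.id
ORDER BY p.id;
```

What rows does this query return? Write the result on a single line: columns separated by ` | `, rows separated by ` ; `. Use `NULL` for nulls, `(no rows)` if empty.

Join each orders row to its customers via customer_id.
Group joined rows by customers.id; compute ROUND(AVG(m.qty), 2) per group.
  1: ids {12, 17, 21, 26, 33, 39} → ROUND(AVG(m.qty), 2)=9.33
  8: ids {19, 23} → ROUND(AVG(m.qty), 2)=3.5
  11: ids {4, 13, 16} → ROUND(AVG(m.qty), 2)=8.67
  12: ids {5, 28, 34} → ROUND(AVG(m.qty), 2)=5.67

Lima | 9.33 ; Tokyo | 3.5 ; Hanoi | 8.67 ; Hanoi | 5.67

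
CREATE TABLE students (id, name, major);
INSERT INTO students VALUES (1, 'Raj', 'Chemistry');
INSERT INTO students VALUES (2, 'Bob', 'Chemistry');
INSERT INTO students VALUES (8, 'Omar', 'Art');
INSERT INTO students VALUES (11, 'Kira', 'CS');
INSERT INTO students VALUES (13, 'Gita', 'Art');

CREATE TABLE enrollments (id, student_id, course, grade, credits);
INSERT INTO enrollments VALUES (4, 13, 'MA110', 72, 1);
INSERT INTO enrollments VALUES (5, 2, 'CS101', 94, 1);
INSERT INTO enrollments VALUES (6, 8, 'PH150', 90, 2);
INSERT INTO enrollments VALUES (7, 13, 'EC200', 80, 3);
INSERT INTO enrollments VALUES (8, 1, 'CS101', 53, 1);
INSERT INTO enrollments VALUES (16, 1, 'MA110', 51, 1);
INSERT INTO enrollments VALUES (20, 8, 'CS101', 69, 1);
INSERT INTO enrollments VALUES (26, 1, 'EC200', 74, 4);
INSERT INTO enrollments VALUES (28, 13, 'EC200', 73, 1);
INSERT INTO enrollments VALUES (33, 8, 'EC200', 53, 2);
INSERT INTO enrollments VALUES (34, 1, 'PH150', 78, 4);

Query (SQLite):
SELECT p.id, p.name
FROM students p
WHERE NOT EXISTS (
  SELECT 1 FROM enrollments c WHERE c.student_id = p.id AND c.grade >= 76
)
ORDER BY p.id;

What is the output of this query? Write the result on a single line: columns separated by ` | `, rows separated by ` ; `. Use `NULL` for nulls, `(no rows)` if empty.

11 | Kira

For each students row, check whether any enrollments with matching student_id has grade >= 76.
Keep rows where that is false.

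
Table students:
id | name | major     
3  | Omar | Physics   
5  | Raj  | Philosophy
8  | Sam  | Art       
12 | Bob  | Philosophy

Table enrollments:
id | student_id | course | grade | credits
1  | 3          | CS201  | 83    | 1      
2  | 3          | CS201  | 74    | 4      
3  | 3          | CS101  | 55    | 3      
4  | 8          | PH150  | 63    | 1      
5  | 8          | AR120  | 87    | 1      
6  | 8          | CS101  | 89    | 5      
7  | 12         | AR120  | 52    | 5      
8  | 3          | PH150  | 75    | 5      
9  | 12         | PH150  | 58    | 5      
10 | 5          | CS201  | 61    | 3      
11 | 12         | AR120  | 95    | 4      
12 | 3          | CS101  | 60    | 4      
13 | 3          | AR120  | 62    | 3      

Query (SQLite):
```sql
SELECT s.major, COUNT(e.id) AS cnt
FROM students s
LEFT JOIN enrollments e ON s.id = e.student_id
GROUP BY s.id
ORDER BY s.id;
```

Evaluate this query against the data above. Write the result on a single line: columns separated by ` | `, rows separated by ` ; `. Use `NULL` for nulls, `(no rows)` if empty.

Physics | 6 ; Philosophy | 1 ; Art | 3 ; Philosophy | 3

LEFT JOIN keeps every students row; unmatched ones get NULL for enrollments columns.
Group by students.id and compute COUNT(e.id). COUNT(col) of an all-NULL group is 0.
  3: ids {1, 2, 3, 8, 12, 13} → COUNT(e.id)=6
  5: ids {10} → COUNT(e.id)=1
  8: ids {4, 5, 6} → COUNT(e.id)=3
  12: ids {7, 9, 11} → COUNT(e.id)=3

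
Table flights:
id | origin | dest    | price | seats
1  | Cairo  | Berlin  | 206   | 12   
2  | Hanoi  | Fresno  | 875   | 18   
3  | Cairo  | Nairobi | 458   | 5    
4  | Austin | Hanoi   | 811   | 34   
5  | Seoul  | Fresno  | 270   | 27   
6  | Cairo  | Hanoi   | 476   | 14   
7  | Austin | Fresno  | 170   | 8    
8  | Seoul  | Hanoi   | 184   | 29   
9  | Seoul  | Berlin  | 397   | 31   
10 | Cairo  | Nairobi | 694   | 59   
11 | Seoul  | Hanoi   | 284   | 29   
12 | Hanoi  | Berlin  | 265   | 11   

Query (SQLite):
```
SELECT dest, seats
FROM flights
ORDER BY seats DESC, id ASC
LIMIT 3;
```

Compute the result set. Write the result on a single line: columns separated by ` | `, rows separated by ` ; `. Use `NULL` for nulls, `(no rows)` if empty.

Nairobi | 59 ; Hanoi | 34 ; Berlin | 31

Sort by seats desc, tiebreak id asc: (59, id=10), (34, id=4), (31, id=9), (29, id=8), (29, id=11), (27, id=5) …. Take first 3.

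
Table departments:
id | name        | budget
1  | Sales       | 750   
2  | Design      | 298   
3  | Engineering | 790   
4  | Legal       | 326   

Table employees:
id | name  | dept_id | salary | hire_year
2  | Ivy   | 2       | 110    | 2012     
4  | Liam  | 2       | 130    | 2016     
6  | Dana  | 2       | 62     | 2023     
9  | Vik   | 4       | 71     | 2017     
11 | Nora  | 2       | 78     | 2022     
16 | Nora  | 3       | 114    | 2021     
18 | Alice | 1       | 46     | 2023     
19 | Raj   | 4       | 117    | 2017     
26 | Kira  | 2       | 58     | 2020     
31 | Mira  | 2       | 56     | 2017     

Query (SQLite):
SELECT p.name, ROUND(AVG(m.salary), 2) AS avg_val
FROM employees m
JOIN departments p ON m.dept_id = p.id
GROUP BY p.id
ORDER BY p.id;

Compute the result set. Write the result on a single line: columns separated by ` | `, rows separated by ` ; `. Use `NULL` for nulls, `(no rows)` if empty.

Sales | 46 ; Design | 82.33 ; Engineering | 114 ; Legal | 94

Join each employees row to its departments via dept_id.
Group joined rows by departments.id; compute ROUND(AVG(m.salary), 2) per group.
  1: ids {18} → ROUND(AVG(m.salary), 2)=46
  2: ids {2, 4, 6, 11, 26, 31} → ROUND(AVG(m.salary), 2)=82.33
  3: ids {16} → ROUND(AVG(m.salary), 2)=114
  4: ids {9, 19} → ROUND(AVG(m.salary), 2)=94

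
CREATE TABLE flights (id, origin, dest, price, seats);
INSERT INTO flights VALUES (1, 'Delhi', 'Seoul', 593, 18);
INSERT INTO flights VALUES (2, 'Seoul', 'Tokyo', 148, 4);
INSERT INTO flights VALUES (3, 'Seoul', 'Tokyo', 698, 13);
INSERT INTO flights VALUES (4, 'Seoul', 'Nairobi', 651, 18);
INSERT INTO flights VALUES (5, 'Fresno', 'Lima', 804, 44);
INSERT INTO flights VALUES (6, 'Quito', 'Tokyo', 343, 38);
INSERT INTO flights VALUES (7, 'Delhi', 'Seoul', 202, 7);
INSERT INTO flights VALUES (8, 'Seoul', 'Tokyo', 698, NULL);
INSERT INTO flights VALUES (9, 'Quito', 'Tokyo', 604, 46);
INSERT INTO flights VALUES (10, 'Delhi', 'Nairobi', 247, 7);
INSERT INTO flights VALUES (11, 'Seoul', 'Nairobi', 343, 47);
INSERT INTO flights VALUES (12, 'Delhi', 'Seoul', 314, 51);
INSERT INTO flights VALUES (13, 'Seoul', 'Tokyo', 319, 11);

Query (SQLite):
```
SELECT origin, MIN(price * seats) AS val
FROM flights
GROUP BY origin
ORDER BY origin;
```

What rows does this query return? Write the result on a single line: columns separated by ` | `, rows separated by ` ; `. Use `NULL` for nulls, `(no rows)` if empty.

Delhi | 1414 ; Fresno | 35376 ; Quito | 13034 ; Seoul | 592

For each row compute price * seats.
Group by origin; take MIN of the expression per group.
  Delhi: ids {1, 7, 10, 12} → MIN(price * seats)=1414
  Fresno: ids {5} → MIN(price * seats)=35376
  Quito: ids {6, 9} → MIN(price * seats)=13034
  Seoul: ids {2, 3, 4, 8, 11, 13} → MIN(price * seats)=592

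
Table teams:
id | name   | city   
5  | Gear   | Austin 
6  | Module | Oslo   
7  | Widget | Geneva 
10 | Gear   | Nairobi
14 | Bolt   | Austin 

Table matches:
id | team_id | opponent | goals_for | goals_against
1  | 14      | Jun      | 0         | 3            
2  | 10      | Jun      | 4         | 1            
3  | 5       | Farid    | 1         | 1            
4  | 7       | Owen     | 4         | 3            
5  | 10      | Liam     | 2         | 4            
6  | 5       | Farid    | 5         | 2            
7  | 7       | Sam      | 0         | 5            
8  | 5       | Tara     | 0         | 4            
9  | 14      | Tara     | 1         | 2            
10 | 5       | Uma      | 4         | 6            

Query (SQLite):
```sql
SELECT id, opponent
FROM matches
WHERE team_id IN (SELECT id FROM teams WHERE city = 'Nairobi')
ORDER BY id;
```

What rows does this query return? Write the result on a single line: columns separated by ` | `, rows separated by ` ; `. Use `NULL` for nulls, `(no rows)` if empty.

Inner query: teams.id where city = 'Nairobi'.
Outer: keep matches rows whose team_id is in that set.
Inner query → {10}

2 | Jun ; 5 | Liam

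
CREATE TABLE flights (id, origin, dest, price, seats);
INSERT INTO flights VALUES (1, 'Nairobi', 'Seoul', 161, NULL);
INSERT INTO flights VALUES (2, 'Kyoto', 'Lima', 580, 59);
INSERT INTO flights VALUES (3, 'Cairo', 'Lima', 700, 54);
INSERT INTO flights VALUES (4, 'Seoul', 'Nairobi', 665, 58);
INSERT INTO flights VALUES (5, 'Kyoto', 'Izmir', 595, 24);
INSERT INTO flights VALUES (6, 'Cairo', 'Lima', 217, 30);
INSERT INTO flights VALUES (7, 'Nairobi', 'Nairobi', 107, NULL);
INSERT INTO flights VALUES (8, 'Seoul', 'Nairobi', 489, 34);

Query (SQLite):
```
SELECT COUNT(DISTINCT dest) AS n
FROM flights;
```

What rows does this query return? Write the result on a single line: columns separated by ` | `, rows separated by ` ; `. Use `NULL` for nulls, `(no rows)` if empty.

Count distinct non-NULL dest values.

4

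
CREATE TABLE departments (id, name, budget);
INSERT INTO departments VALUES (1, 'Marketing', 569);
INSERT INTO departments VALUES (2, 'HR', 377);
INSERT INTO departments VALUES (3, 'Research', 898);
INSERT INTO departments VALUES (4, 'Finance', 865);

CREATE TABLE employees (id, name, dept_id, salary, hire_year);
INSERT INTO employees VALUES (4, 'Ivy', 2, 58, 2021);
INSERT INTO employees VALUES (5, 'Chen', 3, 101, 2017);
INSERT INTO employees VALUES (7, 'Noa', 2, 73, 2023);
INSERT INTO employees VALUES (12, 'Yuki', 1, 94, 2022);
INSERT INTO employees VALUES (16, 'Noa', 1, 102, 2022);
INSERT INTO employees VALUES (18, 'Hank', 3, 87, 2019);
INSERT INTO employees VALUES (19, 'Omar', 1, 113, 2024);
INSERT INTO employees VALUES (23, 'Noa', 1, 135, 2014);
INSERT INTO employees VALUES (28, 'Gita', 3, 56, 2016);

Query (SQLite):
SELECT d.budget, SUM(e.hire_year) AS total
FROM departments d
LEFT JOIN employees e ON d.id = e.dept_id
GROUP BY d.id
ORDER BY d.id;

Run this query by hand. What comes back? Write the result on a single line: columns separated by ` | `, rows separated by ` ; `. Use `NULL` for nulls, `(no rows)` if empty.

LEFT JOIN keeps every departments row; unmatched ones get NULL for employees columns.
Group by departments.id and compute SUM(e.hire_year). SUM over an all-NULL group is NULL.
  1: ids {12, 16, 19, 23} → SUM(e.hire_year)=8082
  2: ids {4, 7} → SUM(e.hire_year)=4044
  3: ids {5, 18, 28} → SUM(e.hire_year)=6052
  4: ids {—} → SUM(e.hire_year)=NULL

569 | 8082 ; 377 | 4044 ; 898 | 6052 ; 865 | NULL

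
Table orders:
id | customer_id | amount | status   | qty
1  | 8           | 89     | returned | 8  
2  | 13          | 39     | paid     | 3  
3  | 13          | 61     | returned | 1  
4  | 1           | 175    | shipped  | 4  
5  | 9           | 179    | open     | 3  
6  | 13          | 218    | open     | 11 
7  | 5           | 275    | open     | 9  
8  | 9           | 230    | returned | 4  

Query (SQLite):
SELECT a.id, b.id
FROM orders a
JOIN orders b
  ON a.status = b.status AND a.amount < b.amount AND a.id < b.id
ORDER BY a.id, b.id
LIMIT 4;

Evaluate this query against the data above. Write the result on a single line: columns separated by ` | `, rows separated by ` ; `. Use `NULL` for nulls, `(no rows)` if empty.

1 | 8 ; 3 | 8 ; 5 | 6 ; 5 | 7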